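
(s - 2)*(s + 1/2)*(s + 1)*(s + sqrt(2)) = s^4 - s^3/2 + sqrt(2)*s^3 - 5*s^2/2 - sqrt(2)*s^2/2 - 5*sqrt(2)*s/2 - s - sqrt(2)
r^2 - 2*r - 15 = (r - 5)*(r + 3)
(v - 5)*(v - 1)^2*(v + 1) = v^4 - 6*v^3 + 4*v^2 + 6*v - 5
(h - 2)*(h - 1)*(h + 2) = h^3 - h^2 - 4*h + 4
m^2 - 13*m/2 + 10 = (m - 4)*(m - 5/2)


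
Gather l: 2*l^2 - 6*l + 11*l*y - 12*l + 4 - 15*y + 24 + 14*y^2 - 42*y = 2*l^2 + l*(11*y - 18) + 14*y^2 - 57*y + 28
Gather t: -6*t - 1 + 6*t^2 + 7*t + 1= 6*t^2 + t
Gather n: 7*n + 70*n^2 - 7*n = 70*n^2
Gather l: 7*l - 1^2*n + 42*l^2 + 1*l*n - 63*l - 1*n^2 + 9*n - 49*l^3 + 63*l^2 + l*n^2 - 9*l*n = -49*l^3 + 105*l^2 + l*(n^2 - 8*n - 56) - n^2 + 8*n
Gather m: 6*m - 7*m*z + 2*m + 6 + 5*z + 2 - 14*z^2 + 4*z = m*(8 - 7*z) - 14*z^2 + 9*z + 8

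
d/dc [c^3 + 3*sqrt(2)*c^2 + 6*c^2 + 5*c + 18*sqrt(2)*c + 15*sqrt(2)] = 3*c^2 + 6*sqrt(2)*c + 12*c + 5 + 18*sqrt(2)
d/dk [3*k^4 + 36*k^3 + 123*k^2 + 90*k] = 12*k^3 + 108*k^2 + 246*k + 90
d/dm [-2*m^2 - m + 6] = -4*m - 1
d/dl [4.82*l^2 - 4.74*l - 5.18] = 9.64*l - 4.74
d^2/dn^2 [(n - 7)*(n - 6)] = 2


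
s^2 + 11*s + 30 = (s + 5)*(s + 6)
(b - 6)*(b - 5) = b^2 - 11*b + 30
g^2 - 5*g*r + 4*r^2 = (g - 4*r)*(g - r)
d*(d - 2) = d^2 - 2*d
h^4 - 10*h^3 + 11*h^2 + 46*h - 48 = (h - 8)*(h - 3)*(h - 1)*(h + 2)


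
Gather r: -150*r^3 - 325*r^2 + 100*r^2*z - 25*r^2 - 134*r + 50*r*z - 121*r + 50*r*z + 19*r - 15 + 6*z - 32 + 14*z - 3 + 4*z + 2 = -150*r^3 + r^2*(100*z - 350) + r*(100*z - 236) + 24*z - 48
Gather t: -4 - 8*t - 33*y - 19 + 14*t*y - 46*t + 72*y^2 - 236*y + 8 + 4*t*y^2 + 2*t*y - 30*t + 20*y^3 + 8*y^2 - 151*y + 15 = t*(4*y^2 + 16*y - 84) + 20*y^3 + 80*y^2 - 420*y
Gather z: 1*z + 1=z + 1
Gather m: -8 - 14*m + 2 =-14*m - 6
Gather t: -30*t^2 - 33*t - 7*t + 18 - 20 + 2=-30*t^2 - 40*t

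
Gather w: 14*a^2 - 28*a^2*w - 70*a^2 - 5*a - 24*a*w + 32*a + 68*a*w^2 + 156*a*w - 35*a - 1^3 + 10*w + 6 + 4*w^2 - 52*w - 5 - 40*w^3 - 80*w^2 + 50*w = -56*a^2 - 8*a - 40*w^3 + w^2*(68*a - 76) + w*(-28*a^2 + 132*a + 8)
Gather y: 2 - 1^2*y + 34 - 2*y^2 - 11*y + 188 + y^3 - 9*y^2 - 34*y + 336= y^3 - 11*y^2 - 46*y + 560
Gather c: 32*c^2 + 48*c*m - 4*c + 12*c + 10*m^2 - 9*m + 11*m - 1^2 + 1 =32*c^2 + c*(48*m + 8) + 10*m^2 + 2*m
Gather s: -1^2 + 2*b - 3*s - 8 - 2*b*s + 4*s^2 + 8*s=2*b + 4*s^2 + s*(5 - 2*b) - 9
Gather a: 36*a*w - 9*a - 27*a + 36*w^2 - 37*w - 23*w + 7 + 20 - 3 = a*(36*w - 36) + 36*w^2 - 60*w + 24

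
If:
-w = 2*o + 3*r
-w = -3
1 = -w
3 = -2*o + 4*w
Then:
No Solution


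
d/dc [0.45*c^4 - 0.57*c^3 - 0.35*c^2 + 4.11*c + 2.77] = 1.8*c^3 - 1.71*c^2 - 0.7*c + 4.11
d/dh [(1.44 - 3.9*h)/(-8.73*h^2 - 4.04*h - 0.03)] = (-34.047*h^2 + 25.1424*h + 5.9346)/(76.2129*h^4 + 70.5384*h^3 + 16.8454*h^2 + 0.2424*h + 0.0009)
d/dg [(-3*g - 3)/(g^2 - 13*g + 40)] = 3*(g^2 + 2*g - 53)/(g^4 - 26*g^3 + 249*g^2 - 1040*g + 1600)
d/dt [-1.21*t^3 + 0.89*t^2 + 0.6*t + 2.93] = -3.63*t^2 + 1.78*t + 0.6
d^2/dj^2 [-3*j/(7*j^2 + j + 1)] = 6*(-j*(14*j + 1)^2 + (21*j + 1)*(7*j^2 + j + 1))/(7*j^2 + j + 1)^3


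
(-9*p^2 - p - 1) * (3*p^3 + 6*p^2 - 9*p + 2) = -27*p^5 - 57*p^4 + 72*p^3 - 15*p^2 + 7*p - 2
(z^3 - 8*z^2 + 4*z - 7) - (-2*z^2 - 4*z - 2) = z^3 - 6*z^2 + 8*z - 5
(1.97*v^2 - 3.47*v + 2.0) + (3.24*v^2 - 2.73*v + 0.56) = 5.21*v^2 - 6.2*v + 2.56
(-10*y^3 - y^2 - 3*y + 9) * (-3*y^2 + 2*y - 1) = 30*y^5 - 17*y^4 + 17*y^3 - 32*y^2 + 21*y - 9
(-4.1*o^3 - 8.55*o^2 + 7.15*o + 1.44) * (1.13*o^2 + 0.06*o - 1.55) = -4.633*o^5 - 9.9075*o^4 + 13.9215*o^3 + 15.3087*o^2 - 10.9961*o - 2.232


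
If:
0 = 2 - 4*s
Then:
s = 1/2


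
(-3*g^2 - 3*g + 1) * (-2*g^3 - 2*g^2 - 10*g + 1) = 6*g^5 + 12*g^4 + 34*g^3 + 25*g^2 - 13*g + 1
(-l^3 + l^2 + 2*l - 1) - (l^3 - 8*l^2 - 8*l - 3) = -2*l^3 + 9*l^2 + 10*l + 2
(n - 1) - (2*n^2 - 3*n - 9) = -2*n^2 + 4*n + 8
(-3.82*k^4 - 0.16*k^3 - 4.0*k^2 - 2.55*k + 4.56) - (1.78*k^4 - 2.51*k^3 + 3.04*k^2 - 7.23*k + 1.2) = -5.6*k^4 + 2.35*k^3 - 7.04*k^2 + 4.68*k + 3.36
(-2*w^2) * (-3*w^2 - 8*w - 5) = 6*w^4 + 16*w^3 + 10*w^2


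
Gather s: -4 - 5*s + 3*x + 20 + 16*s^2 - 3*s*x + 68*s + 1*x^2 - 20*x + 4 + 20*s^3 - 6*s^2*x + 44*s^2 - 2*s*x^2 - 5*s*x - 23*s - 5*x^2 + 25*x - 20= 20*s^3 + s^2*(60 - 6*x) + s*(-2*x^2 - 8*x + 40) - 4*x^2 + 8*x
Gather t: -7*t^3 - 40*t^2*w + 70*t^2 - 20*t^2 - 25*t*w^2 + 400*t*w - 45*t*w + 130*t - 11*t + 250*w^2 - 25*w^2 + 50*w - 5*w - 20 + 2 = -7*t^3 + t^2*(50 - 40*w) + t*(-25*w^2 + 355*w + 119) + 225*w^2 + 45*w - 18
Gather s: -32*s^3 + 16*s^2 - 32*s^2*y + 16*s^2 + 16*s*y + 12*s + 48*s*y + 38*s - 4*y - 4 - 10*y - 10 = -32*s^3 + s^2*(32 - 32*y) + s*(64*y + 50) - 14*y - 14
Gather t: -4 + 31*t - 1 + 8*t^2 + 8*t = 8*t^2 + 39*t - 5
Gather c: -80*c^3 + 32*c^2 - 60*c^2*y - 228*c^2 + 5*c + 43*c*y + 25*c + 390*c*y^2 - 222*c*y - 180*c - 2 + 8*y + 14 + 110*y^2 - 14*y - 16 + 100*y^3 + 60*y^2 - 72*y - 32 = -80*c^3 + c^2*(-60*y - 196) + c*(390*y^2 - 179*y - 150) + 100*y^3 + 170*y^2 - 78*y - 36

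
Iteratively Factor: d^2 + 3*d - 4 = (d + 4)*(d - 1)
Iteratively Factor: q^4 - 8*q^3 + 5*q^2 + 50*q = (q)*(q^3 - 8*q^2 + 5*q + 50) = q*(q - 5)*(q^2 - 3*q - 10) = q*(q - 5)*(q + 2)*(q - 5)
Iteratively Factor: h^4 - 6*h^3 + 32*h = (h + 2)*(h^3 - 8*h^2 + 16*h) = (h - 4)*(h + 2)*(h^2 - 4*h) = h*(h - 4)*(h + 2)*(h - 4)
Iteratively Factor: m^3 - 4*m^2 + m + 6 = (m - 3)*(m^2 - m - 2) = (m - 3)*(m - 2)*(m + 1)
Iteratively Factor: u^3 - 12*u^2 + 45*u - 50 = (u - 5)*(u^2 - 7*u + 10) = (u - 5)*(u - 2)*(u - 5)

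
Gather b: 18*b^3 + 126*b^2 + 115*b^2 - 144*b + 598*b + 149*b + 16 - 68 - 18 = 18*b^3 + 241*b^2 + 603*b - 70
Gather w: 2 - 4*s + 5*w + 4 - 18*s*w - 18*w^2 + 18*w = -4*s - 18*w^2 + w*(23 - 18*s) + 6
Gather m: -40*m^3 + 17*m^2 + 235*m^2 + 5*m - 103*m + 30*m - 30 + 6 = -40*m^3 + 252*m^2 - 68*m - 24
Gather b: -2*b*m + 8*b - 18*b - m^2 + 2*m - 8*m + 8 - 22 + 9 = b*(-2*m - 10) - m^2 - 6*m - 5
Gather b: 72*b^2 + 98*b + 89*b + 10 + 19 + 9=72*b^2 + 187*b + 38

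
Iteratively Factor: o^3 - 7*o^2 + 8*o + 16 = (o - 4)*(o^2 - 3*o - 4) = (o - 4)*(o + 1)*(o - 4)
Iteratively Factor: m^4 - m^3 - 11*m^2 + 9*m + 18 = (m + 3)*(m^3 - 4*m^2 + m + 6) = (m - 3)*(m + 3)*(m^2 - m - 2) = (m - 3)*(m + 1)*(m + 3)*(m - 2)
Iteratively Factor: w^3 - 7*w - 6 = (w + 2)*(w^2 - 2*w - 3) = (w - 3)*(w + 2)*(w + 1)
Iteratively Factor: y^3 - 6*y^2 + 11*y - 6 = (y - 2)*(y^2 - 4*y + 3) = (y - 3)*(y - 2)*(y - 1)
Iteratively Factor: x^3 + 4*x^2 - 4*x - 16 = (x - 2)*(x^2 + 6*x + 8) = (x - 2)*(x + 4)*(x + 2)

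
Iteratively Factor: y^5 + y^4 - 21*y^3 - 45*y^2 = (y - 5)*(y^4 + 6*y^3 + 9*y^2) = y*(y - 5)*(y^3 + 6*y^2 + 9*y) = y*(y - 5)*(y + 3)*(y^2 + 3*y) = y*(y - 5)*(y + 3)^2*(y)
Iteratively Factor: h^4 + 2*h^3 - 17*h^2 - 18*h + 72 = (h - 3)*(h^3 + 5*h^2 - 2*h - 24) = (h - 3)*(h + 3)*(h^2 + 2*h - 8) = (h - 3)*(h + 3)*(h + 4)*(h - 2)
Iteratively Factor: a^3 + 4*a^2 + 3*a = (a + 1)*(a^2 + 3*a) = a*(a + 1)*(a + 3)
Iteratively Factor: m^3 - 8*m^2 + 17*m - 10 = (m - 1)*(m^2 - 7*m + 10) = (m - 5)*(m - 1)*(m - 2)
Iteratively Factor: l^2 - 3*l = (l - 3)*(l)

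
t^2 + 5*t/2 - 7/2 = (t - 1)*(t + 7/2)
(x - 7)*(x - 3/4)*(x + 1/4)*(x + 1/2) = x^4 - 7*x^3 - 7*x^2/16 + 95*x/32 + 21/32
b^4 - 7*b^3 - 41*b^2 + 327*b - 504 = (b - 8)*(b - 3)^2*(b + 7)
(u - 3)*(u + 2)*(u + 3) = u^3 + 2*u^2 - 9*u - 18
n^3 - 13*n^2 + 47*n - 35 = (n - 7)*(n - 5)*(n - 1)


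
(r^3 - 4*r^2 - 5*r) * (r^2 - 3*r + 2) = r^5 - 7*r^4 + 9*r^3 + 7*r^2 - 10*r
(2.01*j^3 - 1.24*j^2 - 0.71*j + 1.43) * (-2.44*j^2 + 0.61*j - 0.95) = -4.9044*j^5 + 4.2517*j^4 - 0.9335*j^3 - 2.7443*j^2 + 1.5468*j - 1.3585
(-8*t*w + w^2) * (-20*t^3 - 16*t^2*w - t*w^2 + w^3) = 160*t^4*w + 108*t^3*w^2 - 8*t^2*w^3 - 9*t*w^4 + w^5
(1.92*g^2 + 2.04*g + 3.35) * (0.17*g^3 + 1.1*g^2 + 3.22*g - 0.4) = 0.3264*g^5 + 2.4588*g^4 + 8.9959*g^3 + 9.4858*g^2 + 9.971*g - 1.34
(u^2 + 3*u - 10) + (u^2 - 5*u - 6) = 2*u^2 - 2*u - 16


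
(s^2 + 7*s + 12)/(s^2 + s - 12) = (s + 3)/(s - 3)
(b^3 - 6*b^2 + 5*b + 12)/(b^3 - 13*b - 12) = (b - 3)/(b + 3)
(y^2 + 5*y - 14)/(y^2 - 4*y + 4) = (y + 7)/(y - 2)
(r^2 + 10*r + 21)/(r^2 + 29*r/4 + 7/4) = 4*(r + 3)/(4*r + 1)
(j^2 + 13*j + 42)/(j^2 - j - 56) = (j + 6)/(j - 8)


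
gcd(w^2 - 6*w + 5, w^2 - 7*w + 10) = w - 5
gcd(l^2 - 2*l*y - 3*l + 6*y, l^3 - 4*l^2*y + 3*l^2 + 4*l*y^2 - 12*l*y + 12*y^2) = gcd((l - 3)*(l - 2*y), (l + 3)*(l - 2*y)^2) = -l + 2*y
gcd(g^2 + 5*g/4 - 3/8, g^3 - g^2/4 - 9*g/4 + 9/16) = g^2 + 5*g/4 - 3/8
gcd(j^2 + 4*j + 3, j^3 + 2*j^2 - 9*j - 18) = j + 3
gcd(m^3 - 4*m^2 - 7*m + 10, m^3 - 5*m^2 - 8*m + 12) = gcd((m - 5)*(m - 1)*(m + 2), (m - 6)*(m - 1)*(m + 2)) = m^2 + m - 2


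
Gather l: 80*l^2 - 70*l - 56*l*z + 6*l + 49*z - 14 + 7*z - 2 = 80*l^2 + l*(-56*z - 64) + 56*z - 16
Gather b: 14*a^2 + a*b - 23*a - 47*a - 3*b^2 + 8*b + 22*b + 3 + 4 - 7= 14*a^2 - 70*a - 3*b^2 + b*(a + 30)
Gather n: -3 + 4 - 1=0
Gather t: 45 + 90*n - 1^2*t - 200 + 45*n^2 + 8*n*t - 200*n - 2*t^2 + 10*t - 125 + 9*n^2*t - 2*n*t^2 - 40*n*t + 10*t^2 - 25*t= 45*n^2 - 110*n + t^2*(8 - 2*n) + t*(9*n^2 - 32*n - 16) - 280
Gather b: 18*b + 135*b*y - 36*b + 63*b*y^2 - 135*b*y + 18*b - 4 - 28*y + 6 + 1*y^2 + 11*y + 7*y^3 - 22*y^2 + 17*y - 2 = 63*b*y^2 + 7*y^3 - 21*y^2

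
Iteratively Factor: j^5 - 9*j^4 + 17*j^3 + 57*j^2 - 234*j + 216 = (j - 2)*(j^4 - 7*j^3 + 3*j^2 + 63*j - 108) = (j - 2)*(j + 3)*(j^3 - 10*j^2 + 33*j - 36) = (j - 3)*(j - 2)*(j + 3)*(j^2 - 7*j + 12) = (j - 4)*(j - 3)*(j - 2)*(j + 3)*(j - 3)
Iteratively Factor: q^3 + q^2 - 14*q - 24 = (q + 2)*(q^2 - q - 12) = (q - 4)*(q + 2)*(q + 3)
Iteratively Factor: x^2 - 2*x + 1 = (x - 1)*(x - 1)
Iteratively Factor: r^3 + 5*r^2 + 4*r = (r)*(r^2 + 5*r + 4) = r*(r + 4)*(r + 1)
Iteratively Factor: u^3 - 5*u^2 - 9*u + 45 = (u + 3)*(u^2 - 8*u + 15) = (u - 5)*(u + 3)*(u - 3)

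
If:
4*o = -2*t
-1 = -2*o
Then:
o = 1/2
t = -1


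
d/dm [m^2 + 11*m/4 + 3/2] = 2*m + 11/4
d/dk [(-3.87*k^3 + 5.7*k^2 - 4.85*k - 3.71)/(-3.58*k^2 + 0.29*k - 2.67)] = (13.8546*k^4 - 2.2446*k^3 + 15.2887*k^2 - 57.0016*k + 14.0254)/(12.8164*k^4 - 2.0764*k^3 + 19.2013*k^2 - 1.5486*k + 7.1289)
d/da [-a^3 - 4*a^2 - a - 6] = -3*a^2 - 8*a - 1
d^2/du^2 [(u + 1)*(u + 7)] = 2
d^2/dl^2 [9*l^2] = 18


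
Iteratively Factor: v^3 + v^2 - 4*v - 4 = (v + 2)*(v^2 - v - 2) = (v - 2)*(v + 2)*(v + 1)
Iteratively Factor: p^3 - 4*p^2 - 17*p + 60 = (p + 4)*(p^2 - 8*p + 15) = (p - 3)*(p + 4)*(p - 5)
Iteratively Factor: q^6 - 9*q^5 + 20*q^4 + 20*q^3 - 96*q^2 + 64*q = (q - 2)*(q^5 - 7*q^4 + 6*q^3 + 32*q^2 - 32*q) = (q - 2)*(q - 1)*(q^4 - 6*q^3 + 32*q) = (q - 2)*(q - 1)*(q + 2)*(q^3 - 8*q^2 + 16*q) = (q - 4)*(q - 2)*(q - 1)*(q + 2)*(q^2 - 4*q) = (q - 4)^2*(q - 2)*(q - 1)*(q + 2)*(q)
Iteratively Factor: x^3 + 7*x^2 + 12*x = (x + 4)*(x^2 + 3*x) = x*(x + 4)*(x + 3)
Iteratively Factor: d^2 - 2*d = (d - 2)*(d)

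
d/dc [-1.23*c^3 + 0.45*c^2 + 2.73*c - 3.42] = -3.69*c^2 + 0.9*c + 2.73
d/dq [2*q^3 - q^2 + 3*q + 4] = 6*q^2 - 2*q + 3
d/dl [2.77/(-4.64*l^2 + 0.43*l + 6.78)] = (25.7056*l - 1.1911)/(-4.64*l^2 + 0.43*l + 6.78)^2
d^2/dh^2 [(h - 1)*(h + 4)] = 2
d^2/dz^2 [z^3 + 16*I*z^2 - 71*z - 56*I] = 6*z + 32*I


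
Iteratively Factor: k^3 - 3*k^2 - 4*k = (k)*(k^2 - 3*k - 4) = k*(k + 1)*(k - 4)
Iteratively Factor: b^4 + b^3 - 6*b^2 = (b - 2)*(b^3 + 3*b^2) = b*(b - 2)*(b^2 + 3*b) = b*(b - 2)*(b + 3)*(b)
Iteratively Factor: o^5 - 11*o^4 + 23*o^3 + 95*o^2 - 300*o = (o - 5)*(o^4 - 6*o^3 - 7*o^2 + 60*o) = o*(o - 5)*(o^3 - 6*o^2 - 7*o + 60) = o*(o - 5)*(o - 4)*(o^2 - 2*o - 15) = o*(o - 5)^2*(o - 4)*(o + 3)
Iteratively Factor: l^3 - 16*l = (l + 4)*(l^2 - 4*l) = l*(l + 4)*(l - 4)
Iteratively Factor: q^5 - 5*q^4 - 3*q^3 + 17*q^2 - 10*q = (q - 1)*(q^4 - 4*q^3 - 7*q^2 + 10*q) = q*(q - 1)*(q^3 - 4*q^2 - 7*q + 10) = q*(q - 1)^2*(q^2 - 3*q - 10) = q*(q - 1)^2*(q + 2)*(q - 5)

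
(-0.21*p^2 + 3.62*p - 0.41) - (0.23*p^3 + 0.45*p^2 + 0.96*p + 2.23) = -0.23*p^3 - 0.66*p^2 + 2.66*p - 2.64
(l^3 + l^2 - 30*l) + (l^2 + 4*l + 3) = l^3 + 2*l^2 - 26*l + 3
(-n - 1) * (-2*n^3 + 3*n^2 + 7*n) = 2*n^4 - n^3 - 10*n^2 - 7*n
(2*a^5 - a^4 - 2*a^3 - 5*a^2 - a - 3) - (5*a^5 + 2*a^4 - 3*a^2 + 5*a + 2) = -3*a^5 - 3*a^4 - 2*a^3 - 2*a^2 - 6*a - 5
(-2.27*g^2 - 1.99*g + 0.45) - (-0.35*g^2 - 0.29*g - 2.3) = -1.92*g^2 - 1.7*g + 2.75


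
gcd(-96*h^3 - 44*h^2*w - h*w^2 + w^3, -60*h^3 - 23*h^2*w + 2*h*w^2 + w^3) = 12*h^2 + 7*h*w + w^2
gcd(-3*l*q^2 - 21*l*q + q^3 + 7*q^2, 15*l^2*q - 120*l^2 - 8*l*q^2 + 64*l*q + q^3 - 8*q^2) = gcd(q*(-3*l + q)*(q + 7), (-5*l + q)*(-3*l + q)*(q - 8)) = -3*l + q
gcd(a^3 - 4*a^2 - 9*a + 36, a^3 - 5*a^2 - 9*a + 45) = a^2 - 9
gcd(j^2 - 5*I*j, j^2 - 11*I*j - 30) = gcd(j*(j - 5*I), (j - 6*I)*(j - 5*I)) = j - 5*I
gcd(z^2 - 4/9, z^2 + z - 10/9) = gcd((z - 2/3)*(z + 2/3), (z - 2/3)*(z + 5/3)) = z - 2/3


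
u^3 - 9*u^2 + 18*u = u*(u - 6)*(u - 3)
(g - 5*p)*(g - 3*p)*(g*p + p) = g^3*p - 8*g^2*p^2 + g^2*p + 15*g*p^3 - 8*g*p^2 + 15*p^3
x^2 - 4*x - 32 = (x - 8)*(x + 4)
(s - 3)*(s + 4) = s^2 + s - 12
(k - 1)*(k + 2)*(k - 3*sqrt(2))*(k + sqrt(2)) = k^4 - 2*sqrt(2)*k^3 + k^3 - 8*k^2 - 2*sqrt(2)*k^2 - 6*k + 4*sqrt(2)*k + 12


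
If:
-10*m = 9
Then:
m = -9/10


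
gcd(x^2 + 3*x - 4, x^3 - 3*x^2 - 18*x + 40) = x + 4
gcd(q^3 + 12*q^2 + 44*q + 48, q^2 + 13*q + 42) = q + 6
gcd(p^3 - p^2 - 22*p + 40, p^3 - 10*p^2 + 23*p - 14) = p - 2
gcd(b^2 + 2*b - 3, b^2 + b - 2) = b - 1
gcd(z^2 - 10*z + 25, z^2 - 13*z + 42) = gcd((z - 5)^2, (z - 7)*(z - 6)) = 1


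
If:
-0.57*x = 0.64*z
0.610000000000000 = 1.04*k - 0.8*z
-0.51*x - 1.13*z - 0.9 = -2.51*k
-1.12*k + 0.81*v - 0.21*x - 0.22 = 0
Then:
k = 0.27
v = 0.76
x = 0.47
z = -0.42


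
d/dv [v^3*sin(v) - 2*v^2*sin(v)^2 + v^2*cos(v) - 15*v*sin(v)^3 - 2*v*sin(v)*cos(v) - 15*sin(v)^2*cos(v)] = v^3*cos(v) + 2*v^2*sin(v) - 2*v^2*sin(2*v) - 37*v*cos(v)/4 + 45*v*cos(3*v)/4 - 2*v - 15*sin(v)/2 - sin(2*v) - 15*sin(3*v)/2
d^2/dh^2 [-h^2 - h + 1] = -2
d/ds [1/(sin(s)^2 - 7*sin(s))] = (7 - 2*sin(s))*cos(s)/((sin(s) - 7)^2*sin(s)^2)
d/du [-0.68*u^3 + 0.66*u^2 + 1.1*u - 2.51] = -2.04*u^2 + 1.32*u + 1.1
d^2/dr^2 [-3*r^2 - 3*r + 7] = -6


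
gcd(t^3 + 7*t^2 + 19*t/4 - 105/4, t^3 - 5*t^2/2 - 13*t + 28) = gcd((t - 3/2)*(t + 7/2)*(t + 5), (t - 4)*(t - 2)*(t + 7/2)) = t + 7/2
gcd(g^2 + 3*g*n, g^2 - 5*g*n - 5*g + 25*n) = 1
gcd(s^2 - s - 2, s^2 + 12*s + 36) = 1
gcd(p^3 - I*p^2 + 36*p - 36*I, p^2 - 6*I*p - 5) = p - I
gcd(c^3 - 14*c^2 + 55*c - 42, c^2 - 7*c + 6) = c^2 - 7*c + 6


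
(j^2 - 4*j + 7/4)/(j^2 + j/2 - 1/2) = (j - 7/2)/(j + 1)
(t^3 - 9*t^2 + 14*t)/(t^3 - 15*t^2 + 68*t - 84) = t/(t - 6)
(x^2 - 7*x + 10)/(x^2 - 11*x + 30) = (x - 2)/(x - 6)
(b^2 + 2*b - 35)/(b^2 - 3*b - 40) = (-b^2 - 2*b + 35)/(-b^2 + 3*b + 40)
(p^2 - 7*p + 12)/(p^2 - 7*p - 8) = (-p^2 + 7*p - 12)/(-p^2 + 7*p + 8)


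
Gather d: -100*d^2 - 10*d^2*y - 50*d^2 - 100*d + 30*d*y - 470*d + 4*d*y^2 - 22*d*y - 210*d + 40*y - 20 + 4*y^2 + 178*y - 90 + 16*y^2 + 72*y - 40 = d^2*(-10*y - 150) + d*(4*y^2 + 8*y - 780) + 20*y^2 + 290*y - 150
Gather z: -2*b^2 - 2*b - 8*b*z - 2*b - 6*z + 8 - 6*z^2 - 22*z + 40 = -2*b^2 - 4*b - 6*z^2 + z*(-8*b - 28) + 48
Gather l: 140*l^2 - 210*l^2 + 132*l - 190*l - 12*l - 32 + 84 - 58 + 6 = -70*l^2 - 70*l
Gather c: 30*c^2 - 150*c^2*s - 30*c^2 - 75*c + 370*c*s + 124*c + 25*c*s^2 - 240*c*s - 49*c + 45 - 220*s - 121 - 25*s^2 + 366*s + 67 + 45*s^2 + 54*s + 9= -150*c^2*s + c*(25*s^2 + 130*s) + 20*s^2 + 200*s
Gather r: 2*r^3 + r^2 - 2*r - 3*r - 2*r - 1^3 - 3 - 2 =2*r^3 + r^2 - 7*r - 6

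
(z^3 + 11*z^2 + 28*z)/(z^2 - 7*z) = (z^2 + 11*z + 28)/(z - 7)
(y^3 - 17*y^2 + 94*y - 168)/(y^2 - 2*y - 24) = (y^2 - 11*y + 28)/(y + 4)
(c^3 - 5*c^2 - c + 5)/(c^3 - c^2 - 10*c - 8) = (c^2 - 6*c + 5)/(c^2 - 2*c - 8)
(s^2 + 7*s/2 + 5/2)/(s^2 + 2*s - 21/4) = 2*(2*s^2 + 7*s + 5)/(4*s^2 + 8*s - 21)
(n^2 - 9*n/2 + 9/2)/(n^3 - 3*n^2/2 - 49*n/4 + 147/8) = 4*(n - 3)/(4*n^2 - 49)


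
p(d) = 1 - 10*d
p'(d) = -10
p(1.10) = -10.00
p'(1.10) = -10.00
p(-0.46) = 5.60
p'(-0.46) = -10.00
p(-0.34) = 4.40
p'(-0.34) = -10.00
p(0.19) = -0.90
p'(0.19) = -10.00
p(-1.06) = 11.60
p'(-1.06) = -10.00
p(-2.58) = 26.80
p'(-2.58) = -10.00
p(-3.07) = 31.70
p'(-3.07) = -10.00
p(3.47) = -33.70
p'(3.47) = -10.00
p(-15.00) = 151.00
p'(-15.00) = -10.00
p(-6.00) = 61.00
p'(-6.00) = -10.00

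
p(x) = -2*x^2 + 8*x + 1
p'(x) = 8 - 4*x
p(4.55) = -4.00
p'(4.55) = -10.20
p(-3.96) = -62.04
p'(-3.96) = 23.84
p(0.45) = 4.20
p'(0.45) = 6.20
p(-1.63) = -17.35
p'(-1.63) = 14.52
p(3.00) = 7.00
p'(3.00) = -4.00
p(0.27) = 3.01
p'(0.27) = 6.92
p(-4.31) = -70.63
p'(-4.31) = 25.24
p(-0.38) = -2.33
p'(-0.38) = 9.52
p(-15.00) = -569.00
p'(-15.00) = 68.00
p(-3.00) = -41.00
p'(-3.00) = 20.00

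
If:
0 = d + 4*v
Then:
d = -4*v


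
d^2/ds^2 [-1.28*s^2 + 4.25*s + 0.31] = -2.56000000000000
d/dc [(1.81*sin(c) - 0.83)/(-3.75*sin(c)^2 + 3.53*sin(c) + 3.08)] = (6.7875*sin(c)^2 - 6.225*sin(c) + 8.5047)*cos(c)/(14.0625*sin(c)^4 - 26.475*sin(c)^3 - 10.6391*sin(c)^2 + 21.7448*sin(c) + 9.4864)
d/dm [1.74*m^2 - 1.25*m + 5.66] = 3.48*m - 1.25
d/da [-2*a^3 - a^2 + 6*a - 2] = -6*a^2 - 2*a + 6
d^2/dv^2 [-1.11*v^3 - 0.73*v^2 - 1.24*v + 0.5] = -6.66*v - 1.46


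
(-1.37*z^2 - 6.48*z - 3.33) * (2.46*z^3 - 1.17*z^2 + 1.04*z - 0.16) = -3.3702*z^5 - 14.3379*z^4 - 2.035*z^3 - 2.6239*z^2 - 2.4264*z + 0.5328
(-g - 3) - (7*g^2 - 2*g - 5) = -7*g^2 + g + 2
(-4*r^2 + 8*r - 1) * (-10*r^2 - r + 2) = 40*r^4 - 76*r^3 - 6*r^2 + 17*r - 2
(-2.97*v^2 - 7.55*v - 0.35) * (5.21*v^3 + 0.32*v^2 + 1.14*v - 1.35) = -15.4737*v^5 - 40.2859*v^4 - 7.6253*v^3 - 4.7095*v^2 + 9.7935*v + 0.4725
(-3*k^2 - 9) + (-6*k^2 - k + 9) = -9*k^2 - k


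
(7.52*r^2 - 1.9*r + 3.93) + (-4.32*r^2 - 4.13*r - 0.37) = 3.2*r^2 - 6.03*r + 3.56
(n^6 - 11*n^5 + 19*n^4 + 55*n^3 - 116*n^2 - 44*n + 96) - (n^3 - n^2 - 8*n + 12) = n^6 - 11*n^5 + 19*n^4 + 54*n^3 - 115*n^2 - 36*n + 84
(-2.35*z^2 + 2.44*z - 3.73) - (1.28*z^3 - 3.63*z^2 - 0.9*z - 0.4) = -1.28*z^3 + 1.28*z^2 + 3.34*z - 3.33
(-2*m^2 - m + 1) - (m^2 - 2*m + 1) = -3*m^2 + m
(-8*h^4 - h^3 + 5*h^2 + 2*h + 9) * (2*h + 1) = -16*h^5 - 10*h^4 + 9*h^3 + 9*h^2 + 20*h + 9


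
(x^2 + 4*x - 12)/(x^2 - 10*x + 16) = (x + 6)/(x - 8)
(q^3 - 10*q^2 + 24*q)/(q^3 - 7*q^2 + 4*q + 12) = q*(q - 4)/(q^2 - q - 2)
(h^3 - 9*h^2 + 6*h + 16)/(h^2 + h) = h - 10 + 16/h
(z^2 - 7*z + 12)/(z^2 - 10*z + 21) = (z - 4)/(z - 7)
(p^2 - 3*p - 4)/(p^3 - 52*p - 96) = (-p^2 + 3*p + 4)/(-p^3 + 52*p + 96)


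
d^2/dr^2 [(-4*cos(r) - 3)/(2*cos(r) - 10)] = 23*(cos(r)^2 + 5*cos(r) - 2)/(2*(cos(r) - 5)^3)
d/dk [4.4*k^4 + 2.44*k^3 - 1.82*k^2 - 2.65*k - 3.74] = 17.6*k^3 + 7.32*k^2 - 3.64*k - 2.65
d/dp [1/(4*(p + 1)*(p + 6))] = (-2*p - 7)/(4*(p^4 + 14*p^3 + 61*p^2 + 84*p + 36))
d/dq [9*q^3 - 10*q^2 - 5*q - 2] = 27*q^2 - 20*q - 5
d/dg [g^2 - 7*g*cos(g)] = 7*g*sin(g) + 2*g - 7*cos(g)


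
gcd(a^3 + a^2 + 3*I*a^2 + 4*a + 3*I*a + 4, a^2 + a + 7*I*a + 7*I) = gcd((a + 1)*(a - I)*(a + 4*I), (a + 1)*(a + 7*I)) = a + 1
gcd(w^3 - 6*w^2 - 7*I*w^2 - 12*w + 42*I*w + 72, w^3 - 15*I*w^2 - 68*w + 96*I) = w^2 - 7*I*w - 12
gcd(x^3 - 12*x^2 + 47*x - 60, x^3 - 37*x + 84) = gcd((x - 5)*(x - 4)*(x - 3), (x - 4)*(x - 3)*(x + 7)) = x^2 - 7*x + 12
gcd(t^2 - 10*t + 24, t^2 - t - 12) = t - 4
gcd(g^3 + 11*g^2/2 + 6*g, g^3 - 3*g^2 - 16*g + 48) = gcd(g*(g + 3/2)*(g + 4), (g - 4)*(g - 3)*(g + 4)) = g + 4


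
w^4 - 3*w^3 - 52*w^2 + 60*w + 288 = (w - 8)*(w - 3)*(w + 2)*(w + 6)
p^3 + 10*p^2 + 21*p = p*(p + 3)*(p + 7)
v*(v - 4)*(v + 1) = v^3 - 3*v^2 - 4*v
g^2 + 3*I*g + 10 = (g - 2*I)*(g + 5*I)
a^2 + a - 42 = (a - 6)*(a + 7)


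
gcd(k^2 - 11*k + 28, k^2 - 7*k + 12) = k - 4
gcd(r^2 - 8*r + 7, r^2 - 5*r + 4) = r - 1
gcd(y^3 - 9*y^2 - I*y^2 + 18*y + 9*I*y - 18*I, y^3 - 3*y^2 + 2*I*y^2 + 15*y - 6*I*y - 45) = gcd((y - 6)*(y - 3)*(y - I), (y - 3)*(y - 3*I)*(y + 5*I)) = y - 3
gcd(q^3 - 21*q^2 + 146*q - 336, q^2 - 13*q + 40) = q - 8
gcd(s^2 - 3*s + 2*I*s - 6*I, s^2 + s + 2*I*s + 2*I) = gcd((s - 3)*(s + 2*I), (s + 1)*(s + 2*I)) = s + 2*I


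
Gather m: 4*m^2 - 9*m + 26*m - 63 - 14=4*m^2 + 17*m - 77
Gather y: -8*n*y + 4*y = y*(4 - 8*n)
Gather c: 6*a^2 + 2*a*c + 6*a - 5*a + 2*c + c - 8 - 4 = 6*a^2 + a + c*(2*a + 3) - 12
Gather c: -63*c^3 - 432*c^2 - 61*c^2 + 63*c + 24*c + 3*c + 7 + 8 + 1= -63*c^3 - 493*c^2 + 90*c + 16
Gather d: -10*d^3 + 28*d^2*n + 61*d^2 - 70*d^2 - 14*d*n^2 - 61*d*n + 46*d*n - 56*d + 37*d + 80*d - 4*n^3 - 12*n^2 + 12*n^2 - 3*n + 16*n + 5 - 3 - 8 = -10*d^3 + d^2*(28*n - 9) + d*(-14*n^2 - 15*n + 61) - 4*n^3 + 13*n - 6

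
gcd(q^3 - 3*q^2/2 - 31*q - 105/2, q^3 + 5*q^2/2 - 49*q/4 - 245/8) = q + 5/2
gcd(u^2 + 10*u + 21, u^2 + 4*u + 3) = u + 3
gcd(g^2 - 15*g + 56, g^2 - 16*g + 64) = g - 8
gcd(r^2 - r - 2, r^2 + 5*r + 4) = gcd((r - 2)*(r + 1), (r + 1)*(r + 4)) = r + 1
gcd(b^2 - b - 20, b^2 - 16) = b + 4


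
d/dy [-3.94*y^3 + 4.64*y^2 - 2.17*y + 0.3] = -11.82*y^2 + 9.28*y - 2.17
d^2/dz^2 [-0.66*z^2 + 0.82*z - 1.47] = -1.32000000000000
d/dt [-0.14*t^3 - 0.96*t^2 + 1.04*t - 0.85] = -0.42*t^2 - 1.92*t + 1.04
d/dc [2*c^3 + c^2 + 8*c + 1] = 6*c^2 + 2*c + 8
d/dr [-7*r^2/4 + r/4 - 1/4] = 1/4 - 7*r/2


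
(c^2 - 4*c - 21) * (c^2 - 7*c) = c^4 - 11*c^3 + 7*c^2 + 147*c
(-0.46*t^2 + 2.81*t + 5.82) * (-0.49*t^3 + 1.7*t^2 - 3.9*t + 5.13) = 0.2254*t^5 - 2.1589*t^4 + 3.7192*t^3 - 3.4248*t^2 - 8.2827*t + 29.8566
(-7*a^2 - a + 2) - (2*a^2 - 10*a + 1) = -9*a^2 + 9*a + 1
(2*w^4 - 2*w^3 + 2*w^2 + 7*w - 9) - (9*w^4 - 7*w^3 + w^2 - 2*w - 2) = -7*w^4 + 5*w^3 + w^2 + 9*w - 7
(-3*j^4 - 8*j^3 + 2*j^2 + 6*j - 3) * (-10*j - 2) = 30*j^5 + 86*j^4 - 4*j^3 - 64*j^2 + 18*j + 6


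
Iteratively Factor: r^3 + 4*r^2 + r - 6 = (r + 2)*(r^2 + 2*r - 3) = (r + 2)*(r + 3)*(r - 1)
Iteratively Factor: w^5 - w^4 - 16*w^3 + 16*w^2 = (w - 4)*(w^4 + 3*w^3 - 4*w^2) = (w - 4)*(w - 1)*(w^3 + 4*w^2) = w*(w - 4)*(w - 1)*(w^2 + 4*w) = w*(w - 4)*(w - 1)*(w + 4)*(w)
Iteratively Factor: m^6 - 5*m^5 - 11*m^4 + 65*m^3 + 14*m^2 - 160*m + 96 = (m + 3)*(m^5 - 8*m^4 + 13*m^3 + 26*m^2 - 64*m + 32) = (m - 4)*(m + 3)*(m^4 - 4*m^3 - 3*m^2 + 14*m - 8) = (m - 4)*(m - 1)*(m + 3)*(m^3 - 3*m^2 - 6*m + 8) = (m - 4)*(m - 1)^2*(m + 3)*(m^2 - 2*m - 8) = (m - 4)*(m - 1)^2*(m + 2)*(m + 3)*(m - 4)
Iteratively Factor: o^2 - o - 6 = (o + 2)*(o - 3)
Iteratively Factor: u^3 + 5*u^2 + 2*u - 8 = (u - 1)*(u^2 + 6*u + 8) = (u - 1)*(u + 4)*(u + 2)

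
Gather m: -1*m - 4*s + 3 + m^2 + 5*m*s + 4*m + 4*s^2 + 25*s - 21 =m^2 + m*(5*s + 3) + 4*s^2 + 21*s - 18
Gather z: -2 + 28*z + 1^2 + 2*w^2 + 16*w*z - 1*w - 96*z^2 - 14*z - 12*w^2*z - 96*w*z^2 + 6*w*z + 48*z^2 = 2*w^2 - w + z^2*(-96*w - 48) + z*(-12*w^2 + 22*w + 14) - 1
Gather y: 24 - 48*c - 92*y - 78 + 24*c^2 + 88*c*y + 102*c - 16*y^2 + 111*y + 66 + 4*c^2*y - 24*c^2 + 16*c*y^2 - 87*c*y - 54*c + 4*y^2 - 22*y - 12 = y^2*(16*c - 12) + y*(4*c^2 + c - 3)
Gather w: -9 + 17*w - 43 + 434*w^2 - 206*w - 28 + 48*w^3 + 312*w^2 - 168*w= 48*w^3 + 746*w^2 - 357*w - 80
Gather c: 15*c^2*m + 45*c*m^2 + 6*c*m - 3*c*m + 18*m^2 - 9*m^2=15*c^2*m + c*(45*m^2 + 3*m) + 9*m^2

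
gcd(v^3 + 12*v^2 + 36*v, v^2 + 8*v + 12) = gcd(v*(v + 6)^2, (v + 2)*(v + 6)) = v + 6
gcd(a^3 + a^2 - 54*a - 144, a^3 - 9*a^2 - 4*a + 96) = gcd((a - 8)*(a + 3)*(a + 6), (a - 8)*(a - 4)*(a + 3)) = a^2 - 5*a - 24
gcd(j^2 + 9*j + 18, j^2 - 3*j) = 1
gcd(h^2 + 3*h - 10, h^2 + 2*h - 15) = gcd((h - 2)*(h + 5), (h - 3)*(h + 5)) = h + 5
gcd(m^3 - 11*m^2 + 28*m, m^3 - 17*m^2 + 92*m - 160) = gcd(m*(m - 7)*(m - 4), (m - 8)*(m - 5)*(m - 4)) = m - 4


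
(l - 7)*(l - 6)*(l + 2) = l^3 - 11*l^2 + 16*l + 84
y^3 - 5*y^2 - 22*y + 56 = (y - 7)*(y - 2)*(y + 4)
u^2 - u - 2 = (u - 2)*(u + 1)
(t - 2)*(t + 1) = t^2 - t - 2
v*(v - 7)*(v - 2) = v^3 - 9*v^2 + 14*v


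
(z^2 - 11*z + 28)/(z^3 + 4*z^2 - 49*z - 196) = (z - 4)/(z^2 + 11*z + 28)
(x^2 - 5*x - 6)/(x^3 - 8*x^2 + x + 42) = (x^2 - 5*x - 6)/(x^3 - 8*x^2 + x + 42)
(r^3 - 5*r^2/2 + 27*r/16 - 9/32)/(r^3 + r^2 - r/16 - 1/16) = (8*r^2 - 18*r + 9)/(2*(4*r^2 + 5*r + 1))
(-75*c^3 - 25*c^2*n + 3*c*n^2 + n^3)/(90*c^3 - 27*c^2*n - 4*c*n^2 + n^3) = (-15*c^2 - 2*c*n + n^2)/(18*c^2 - 9*c*n + n^2)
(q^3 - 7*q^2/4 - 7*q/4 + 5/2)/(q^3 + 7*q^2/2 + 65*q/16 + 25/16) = 4*(q^2 - 3*q + 2)/(4*q^2 + 9*q + 5)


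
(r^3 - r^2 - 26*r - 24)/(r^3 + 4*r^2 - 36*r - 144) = (r + 1)/(r + 6)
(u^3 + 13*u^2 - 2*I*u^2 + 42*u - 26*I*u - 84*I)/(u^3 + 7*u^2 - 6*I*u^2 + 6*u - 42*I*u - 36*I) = (u^2 + u*(7 - 2*I) - 14*I)/(u^2 + u*(1 - 6*I) - 6*I)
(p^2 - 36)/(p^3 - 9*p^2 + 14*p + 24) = (p + 6)/(p^2 - 3*p - 4)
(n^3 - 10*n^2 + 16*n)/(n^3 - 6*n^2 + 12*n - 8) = n*(n - 8)/(n^2 - 4*n + 4)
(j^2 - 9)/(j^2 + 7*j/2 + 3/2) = 2*(j - 3)/(2*j + 1)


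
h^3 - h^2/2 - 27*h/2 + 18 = (h - 3)*(h - 3/2)*(h + 4)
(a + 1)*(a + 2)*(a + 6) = a^3 + 9*a^2 + 20*a + 12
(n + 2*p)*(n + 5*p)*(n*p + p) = n^3*p + 7*n^2*p^2 + n^2*p + 10*n*p^3 + 7*n*p^2 + 10*p^3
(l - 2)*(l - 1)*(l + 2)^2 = l^4 + l^3 - 6*l^2 - 4*l + 8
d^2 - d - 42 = (d - 7)*(d + 6)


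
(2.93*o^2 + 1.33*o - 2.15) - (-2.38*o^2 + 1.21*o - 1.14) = 5.31*o^2 + 0.12*o - 1.01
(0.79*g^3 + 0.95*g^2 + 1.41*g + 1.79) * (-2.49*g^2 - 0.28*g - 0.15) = -1.9671*g^5 - 2.5867*g^4 - 3.8954*g^3 - 4.9944*g^2 - 0.7127*g - 0.2685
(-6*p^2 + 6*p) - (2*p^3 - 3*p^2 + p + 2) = -2*p^3 - 3*p^2 + 5*p - 2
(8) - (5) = 3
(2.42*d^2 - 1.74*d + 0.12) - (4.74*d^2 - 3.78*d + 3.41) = -2.32*d^2 + 2.04*d - 3.29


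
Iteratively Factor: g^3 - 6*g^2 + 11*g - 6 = (g - 1)*(g^2 - 5*g + 6) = (g - 2)*(g - 1)*(g - 3)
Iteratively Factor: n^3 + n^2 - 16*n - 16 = (n - 4)*(n^2 + 5*n + 4) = (n - 4)*(n + 4)*(n + 1)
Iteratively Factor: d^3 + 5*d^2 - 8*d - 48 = (d + 4)*(d^2 + d - 12) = (d + 4)^2*(d - 3)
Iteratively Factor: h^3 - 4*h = (h - 2)*(h^2 + 2*h) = h*(h - 2)*(h + 2)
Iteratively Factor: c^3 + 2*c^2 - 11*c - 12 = (c - 3)*(c^2 + 5*c + 4) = (c - 3)*(c + 1)*(c + 4)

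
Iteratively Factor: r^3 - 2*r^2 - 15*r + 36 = (r - 3)*(r^2 + r - 12) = (r - 3)*(r + 4)*(r - 3)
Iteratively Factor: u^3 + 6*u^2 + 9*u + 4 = (u + 1)*(u^2 + 5*u + 4) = (u + 1)*(u + 4)*(u + 1)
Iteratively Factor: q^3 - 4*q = (q)*(q^2 - 4) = q*(q - 2)*(q + 2)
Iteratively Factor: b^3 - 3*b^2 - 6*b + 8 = (b - 1)*(b^2 - 2*b - 8) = (b - 1)*(b + 2)*(b - 4)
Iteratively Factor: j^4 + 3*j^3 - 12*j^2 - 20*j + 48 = (j - 2)*(j^3 + 5*j^2 - 2*j - 24) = (j - 2)^2*(j^2 + 7*j + 12) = (j - 2)^2*(j + 4)*(j + 3)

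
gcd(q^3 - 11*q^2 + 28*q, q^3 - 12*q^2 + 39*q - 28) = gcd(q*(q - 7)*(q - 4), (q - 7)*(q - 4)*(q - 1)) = q^2 - 11*q + 28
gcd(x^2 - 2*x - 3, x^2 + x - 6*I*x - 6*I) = x + 1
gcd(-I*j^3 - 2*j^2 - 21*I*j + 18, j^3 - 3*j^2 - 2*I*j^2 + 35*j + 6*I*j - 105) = 1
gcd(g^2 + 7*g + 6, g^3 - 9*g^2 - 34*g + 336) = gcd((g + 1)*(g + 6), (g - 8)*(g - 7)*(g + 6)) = g + 6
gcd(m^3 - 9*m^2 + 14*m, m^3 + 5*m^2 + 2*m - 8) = 1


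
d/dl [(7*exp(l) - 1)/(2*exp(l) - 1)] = -5*exp(l)/(2*exp(l) - 1)^2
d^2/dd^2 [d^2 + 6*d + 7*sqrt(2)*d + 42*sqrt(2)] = 2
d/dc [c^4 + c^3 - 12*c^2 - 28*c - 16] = 4*c^3 + 3*c^2 - 24*c - 28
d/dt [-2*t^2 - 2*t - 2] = -4*t - 2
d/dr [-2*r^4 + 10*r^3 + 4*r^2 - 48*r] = -8*r^3 + 30*r^2 + 8*r - 48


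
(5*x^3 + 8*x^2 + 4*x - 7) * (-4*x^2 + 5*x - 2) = -20*x^5 - 7*x^4 + 14*x^3 + 32*x^2 - 43*x + 14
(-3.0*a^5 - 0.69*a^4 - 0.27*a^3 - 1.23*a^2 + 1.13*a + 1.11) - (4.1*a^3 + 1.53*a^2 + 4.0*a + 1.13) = -3.0*a^5 - 0.69*a^4 - 4.37*a^3 - 2.76*a^2 - 2.87*a - 0.0199999999999998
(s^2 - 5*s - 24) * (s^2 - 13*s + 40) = s^4 - 18*s^3 + 81*s^2 + 112*s - 960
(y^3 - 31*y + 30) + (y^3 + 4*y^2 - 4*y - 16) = 2*y^3 + 4*y^2 - 35*y + 14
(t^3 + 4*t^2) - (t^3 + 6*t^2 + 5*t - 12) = -2*t^2 - 5*t + 12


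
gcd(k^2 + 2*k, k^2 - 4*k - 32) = 1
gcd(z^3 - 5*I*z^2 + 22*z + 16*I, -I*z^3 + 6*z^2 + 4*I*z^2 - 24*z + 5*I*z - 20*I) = z + I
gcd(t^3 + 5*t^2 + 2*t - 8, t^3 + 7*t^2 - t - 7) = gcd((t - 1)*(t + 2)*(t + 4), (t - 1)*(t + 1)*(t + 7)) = t - 1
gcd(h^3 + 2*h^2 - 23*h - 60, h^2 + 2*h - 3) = h + 3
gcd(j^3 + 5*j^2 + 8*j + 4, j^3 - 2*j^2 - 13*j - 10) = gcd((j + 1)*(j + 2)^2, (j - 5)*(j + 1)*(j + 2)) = j^2 + 3*j + 2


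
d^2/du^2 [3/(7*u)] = 6/(7*u^3)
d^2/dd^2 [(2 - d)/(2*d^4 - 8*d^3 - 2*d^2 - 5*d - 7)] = 2*((d - 2)*(-8*d^3 + 24*d^2 + 4*d + 5)^2 + (8*d^3 - 24*d^2 - 4*d - 2*(d - 2)*(-6*d^2 + 12*d + 1) - 5)*(-2*d^4 + 8*d^3 + 2*d^2 + 5*d + 7))/(-2*d^4 + 8*d^3 + 2*d^2 + 5*d + 7)^3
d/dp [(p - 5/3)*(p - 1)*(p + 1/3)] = 3*p^2 - 14*p/3 + 7/9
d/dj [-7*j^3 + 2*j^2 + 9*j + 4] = -21*j^2 + 4*j + 9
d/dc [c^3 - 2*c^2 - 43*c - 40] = 3*c^2 - 4*c - 43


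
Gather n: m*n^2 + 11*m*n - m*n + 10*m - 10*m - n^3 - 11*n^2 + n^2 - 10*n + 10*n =10*m*n - n^3 + n^2*(m - 10)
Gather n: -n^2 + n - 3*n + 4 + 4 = -n^2 - 2*n + 8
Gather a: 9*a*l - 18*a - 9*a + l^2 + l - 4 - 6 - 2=a*(9*l - 27) + l^2 + l - 12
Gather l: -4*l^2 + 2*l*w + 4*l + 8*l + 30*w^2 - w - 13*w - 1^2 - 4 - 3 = -4*l^2 + l*(2*w + 12) + 30*w^2 - 14*w - 8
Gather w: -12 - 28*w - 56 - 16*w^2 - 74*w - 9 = -16*w^2 - 102*w - 77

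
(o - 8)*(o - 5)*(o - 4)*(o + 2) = o^4 - 15*o^3 + 58*o^2 + 24*o - 320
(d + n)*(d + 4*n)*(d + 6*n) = d^3 + 11*d^2*n + 34*d*n^2 + 24*n^3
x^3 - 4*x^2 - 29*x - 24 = (x - 8)*(x + 1)*(x + 3)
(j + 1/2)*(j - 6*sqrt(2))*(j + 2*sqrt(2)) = j^3 - 4*sqrt(2)*j^2 + j^2/2 - 24*j - 2*sqrt(2)*j - 12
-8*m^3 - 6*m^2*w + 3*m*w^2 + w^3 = (-2*m + w)*(m + w)*(4*m + w)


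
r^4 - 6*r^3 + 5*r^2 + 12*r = r*(r - 4)*(r - 3)*(r + 1)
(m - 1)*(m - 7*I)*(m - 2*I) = m^3 - m^2 - 9*I*m^2 - 14*m + 9*I*m + 14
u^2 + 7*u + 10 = (u + 2)*(u + 5)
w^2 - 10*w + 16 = (w - 8)*(w - 2)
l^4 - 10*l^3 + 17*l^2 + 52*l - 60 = (l - 6)*(l - 5)*(l - 1)*(l + 2)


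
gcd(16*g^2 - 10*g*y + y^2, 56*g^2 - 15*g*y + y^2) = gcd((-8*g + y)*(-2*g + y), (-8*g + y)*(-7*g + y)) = -8*g + y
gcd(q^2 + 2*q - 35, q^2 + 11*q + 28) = q + 7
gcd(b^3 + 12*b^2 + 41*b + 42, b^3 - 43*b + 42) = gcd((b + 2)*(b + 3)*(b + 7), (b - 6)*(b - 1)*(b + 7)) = b + 7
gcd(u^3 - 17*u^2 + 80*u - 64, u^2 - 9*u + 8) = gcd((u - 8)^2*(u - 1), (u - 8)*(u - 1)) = u^2 - 9*u + 8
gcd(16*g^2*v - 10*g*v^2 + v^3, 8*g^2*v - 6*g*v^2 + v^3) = -2*g*v + v^2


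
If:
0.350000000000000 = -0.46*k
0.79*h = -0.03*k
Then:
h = 0.03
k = -0.76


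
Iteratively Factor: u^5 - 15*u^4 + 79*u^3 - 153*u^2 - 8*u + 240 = (u - 4)*(u^4 - 11*u^3 + 35*u^2 - 13*u - 60) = (u - 5)*(u - 4)*(u^3 - 6*u^2 + 5*u + 12) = (u - 5)*(u - 4)*(u - 3)*(u^2 - 3*u - 4) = (u - 5)*(u - 4)*(u - 3)*(u + 1)*(u - 4)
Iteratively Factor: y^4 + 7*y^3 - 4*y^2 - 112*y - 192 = (y + 4)*(y^3 + 3*y^2 - 16*y - 48) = (y + 3)*(y + 4)*(y^2 - 16) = (y - 4)*(y + 3)*(y + 4)*(y + 4)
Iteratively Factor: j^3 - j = (j + 1)*(j^2 - j) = j*(j + 1)*(j - 1)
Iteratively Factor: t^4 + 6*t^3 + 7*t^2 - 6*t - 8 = (t - 1)*(t^3 + 7*t^2 + 14*t + 8) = (t - 1)*(t + 4)*(t^2 + 3*t + 2) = (t - 1)*(t + 1)*(t + 4)*(t + 2)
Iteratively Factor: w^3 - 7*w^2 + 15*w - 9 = (w - 3)*(w^2 - 4*w + 3) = (w - 3)*(w - 1)*(w - 3)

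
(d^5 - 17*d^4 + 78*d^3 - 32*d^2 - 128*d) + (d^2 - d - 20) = d^5 - 17*d^4 + 78*d^3 - 31*d^2 - 129*d - 20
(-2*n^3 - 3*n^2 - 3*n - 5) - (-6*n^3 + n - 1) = 4*n^3 - 3*n^2 - 4*n - 4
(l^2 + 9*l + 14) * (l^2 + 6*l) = l^4 + 15*l^3 + 68*l^2 + 84*l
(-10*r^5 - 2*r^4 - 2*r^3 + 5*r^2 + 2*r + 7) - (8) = -10*r^5 - 2*r^4 - 2*r^3 + 5*r^2 + 2*r - 1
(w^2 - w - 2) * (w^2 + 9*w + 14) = w^4 + 8*w^3 + 3*w^2 - 32*w - 28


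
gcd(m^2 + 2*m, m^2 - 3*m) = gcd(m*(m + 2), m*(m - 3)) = m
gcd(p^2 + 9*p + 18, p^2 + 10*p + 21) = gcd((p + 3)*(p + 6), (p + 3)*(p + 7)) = p + 3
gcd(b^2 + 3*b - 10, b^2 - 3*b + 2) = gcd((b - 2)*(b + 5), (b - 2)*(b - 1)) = b - 2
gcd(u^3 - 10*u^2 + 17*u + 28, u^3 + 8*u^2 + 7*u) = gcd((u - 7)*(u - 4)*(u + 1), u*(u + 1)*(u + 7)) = u + 1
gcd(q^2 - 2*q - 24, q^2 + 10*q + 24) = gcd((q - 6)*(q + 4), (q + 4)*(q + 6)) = q + 4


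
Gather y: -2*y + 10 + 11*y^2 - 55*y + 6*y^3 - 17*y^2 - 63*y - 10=6*y^3 - 6*y^2 - 120*y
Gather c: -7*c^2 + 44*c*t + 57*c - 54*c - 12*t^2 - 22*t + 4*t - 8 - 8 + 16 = -7*c^2 + c*(44*t + 3) - 12*t^2 - 18*t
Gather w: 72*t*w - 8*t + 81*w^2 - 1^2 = 72*t*w - 8*t + 81*w^2 - 1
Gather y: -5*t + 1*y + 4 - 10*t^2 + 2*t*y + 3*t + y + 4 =-10*t^2 - 2*t + y*(2*t + 2) + 8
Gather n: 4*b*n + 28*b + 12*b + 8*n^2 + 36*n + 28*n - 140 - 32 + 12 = 40*b + 8*n^2 + n*(4*b + 64) - 160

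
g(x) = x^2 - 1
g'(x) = 2*x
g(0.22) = -0.95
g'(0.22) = 0.44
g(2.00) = 3.00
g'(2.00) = 4.00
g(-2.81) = 6.90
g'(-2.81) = -5.62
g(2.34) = 4.48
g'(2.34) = 4.68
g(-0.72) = -0.48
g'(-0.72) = -1.44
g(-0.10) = -0.99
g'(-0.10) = -0.20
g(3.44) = 10.83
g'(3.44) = 6.88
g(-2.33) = 4.43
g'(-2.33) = -4.66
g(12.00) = 143.00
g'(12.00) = 24.00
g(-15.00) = 224.00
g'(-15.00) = -30.00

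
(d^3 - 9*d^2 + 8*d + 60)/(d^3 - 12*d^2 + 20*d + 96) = (d - 5)/(d - 8)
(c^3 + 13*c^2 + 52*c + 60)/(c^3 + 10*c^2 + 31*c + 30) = (c + 6)/(c + 3)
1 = 1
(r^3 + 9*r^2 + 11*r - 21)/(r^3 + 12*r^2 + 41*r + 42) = (r - 1)/(r + 2)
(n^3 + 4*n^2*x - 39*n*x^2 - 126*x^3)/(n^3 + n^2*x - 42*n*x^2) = (n + 3*x)/n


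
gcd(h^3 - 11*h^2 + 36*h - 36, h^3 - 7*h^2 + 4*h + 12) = h^2 - 8*h + 12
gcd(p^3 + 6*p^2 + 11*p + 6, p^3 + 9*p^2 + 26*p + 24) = p^2 + 5*p + 6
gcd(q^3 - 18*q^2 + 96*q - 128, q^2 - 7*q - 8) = q - 8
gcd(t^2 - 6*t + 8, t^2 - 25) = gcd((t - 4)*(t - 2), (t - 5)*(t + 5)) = 1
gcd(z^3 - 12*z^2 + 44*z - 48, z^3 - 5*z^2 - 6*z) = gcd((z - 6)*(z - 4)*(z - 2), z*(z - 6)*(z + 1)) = z - 6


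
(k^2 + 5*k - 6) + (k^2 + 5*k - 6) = 2*k^2 + 10*k - 12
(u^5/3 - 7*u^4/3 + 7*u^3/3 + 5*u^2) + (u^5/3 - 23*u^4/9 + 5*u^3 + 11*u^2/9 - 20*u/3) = 2*u^5/3 - 44*u^4/9 + 22*u^3/3 + 56*u^2/9 - 20*u/3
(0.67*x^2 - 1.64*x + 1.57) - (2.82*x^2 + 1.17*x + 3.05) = -2.15*x^2 - 2.81*x - 1.48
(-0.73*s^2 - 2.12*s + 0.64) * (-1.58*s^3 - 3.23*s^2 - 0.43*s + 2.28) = 1.1534*s^5 + 5.7075*s^4 + 6.1503*s^3 - 2.82*s^2 - 5.1088*s + 1.4592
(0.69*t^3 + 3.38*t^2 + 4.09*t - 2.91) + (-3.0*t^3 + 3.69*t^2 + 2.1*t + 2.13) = -2.31*t^3 + 7.07*t^2 + 6.19*t - 0.78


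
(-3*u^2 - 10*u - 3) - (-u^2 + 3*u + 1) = -2*u^2 - 13*u - 4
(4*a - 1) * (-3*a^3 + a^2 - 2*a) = -12*a^4 + 7*a^3 - 9*a^2 + 2*a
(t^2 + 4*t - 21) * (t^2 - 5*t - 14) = t^4 - t^3 - 55*t^2 + 49*t + 294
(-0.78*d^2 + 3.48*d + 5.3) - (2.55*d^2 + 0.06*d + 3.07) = -3.33*d^2 + 3.42*d + 2.23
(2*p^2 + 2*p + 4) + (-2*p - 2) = 2*p^2 + 2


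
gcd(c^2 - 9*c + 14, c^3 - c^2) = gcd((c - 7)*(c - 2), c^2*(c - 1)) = 1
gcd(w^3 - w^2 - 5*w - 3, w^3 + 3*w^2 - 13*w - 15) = w^2 - 2*w - 3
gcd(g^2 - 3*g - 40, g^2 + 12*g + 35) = g + 5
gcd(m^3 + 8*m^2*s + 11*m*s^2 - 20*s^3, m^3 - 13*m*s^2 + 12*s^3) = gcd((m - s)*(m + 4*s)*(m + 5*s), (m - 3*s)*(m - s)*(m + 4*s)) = -m^2 - 3*m*s + 4*s^2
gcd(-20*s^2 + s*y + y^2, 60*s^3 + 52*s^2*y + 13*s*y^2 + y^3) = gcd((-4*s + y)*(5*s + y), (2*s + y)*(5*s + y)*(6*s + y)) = 5*s + y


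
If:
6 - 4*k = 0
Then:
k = 3/2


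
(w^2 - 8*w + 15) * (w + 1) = w^3 - 7*w^2 + 7*w + 15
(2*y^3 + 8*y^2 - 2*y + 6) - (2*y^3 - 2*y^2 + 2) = 10*y^2 - 2*y + 4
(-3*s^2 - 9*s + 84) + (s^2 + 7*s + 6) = -2*s^2 - 2*s + 90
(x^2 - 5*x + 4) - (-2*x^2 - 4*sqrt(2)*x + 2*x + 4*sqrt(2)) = 3*x^2 - 7*x + 4*sqrt(2)*x - 4*sqrt(2) + 4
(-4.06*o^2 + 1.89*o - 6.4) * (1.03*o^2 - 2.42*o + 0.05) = -4.1818*o^4 + 11.7719*o^3 - 11.3688*o^2 + 15.5825*o - 0.32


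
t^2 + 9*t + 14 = (t + 2)*(t + 7)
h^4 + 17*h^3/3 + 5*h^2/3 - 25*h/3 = h*(h - 1)*(h + 5/3)*(h + 5)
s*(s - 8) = s^2 - 8*s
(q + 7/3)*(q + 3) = q^2 + 16*q/3 + 7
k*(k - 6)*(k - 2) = k^3 - 8*k^2 + 12*k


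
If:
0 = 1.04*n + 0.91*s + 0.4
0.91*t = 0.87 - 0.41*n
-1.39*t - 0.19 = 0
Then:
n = 2.43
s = -3.21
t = -0.14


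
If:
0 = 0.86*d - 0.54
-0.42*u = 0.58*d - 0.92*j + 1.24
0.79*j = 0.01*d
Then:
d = 0.63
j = 0.01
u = -3.80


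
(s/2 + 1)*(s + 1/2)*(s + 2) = s^3/2 + 9*s^2/4 + 3*s + 1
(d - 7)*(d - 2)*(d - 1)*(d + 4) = d^4 - 6*d^3 - 17*d^2 + 78*d - 56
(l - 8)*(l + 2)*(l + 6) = l^3 - 52*l - 96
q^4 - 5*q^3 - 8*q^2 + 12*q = q*(q - 6)*(q - 1)*(q + 2)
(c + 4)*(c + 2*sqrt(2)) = c^2 + 2*sqrt(2)*c + 4*c + 8*sqrt(2)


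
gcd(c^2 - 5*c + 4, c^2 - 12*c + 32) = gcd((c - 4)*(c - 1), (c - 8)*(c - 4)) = c - 4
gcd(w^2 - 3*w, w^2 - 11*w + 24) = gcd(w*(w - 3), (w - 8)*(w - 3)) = w - 3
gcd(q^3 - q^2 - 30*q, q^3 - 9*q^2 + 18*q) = q^2 - 6*q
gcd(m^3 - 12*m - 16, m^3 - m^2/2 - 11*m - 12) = m^2 - 2*m - 8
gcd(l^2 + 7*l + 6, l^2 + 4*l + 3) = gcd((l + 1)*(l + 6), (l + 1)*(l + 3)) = l + 1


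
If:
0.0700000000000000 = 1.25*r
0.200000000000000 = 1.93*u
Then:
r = 0.06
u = 0.10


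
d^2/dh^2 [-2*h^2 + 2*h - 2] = -4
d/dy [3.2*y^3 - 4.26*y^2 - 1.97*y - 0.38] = 9.6*y^2 - 8.52*y - 1.97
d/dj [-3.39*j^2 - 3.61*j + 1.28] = -6.78*j - 3.61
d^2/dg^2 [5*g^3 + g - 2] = 30*g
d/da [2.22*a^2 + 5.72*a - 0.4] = 4.44*a + 5.72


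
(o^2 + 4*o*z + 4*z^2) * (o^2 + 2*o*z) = o^4 + 6*o^3*z + 12*o^2*z^2 + 8*o*z^3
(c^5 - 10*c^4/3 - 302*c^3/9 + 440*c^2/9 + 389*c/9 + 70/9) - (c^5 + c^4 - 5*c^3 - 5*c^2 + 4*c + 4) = -13*c^4/3 - 257*c^3/9 + 485*c^2/9 + 353*c/9 + 34/9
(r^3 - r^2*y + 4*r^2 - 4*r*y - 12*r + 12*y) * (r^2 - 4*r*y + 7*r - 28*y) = r^5 - 5*r^4*y + 11*r^4 + 4*r^3*y^2 - 55*r^3*y + 16*r^3 + 44*r^2*y^2 - 80*r^2*y - 84*r^2 + 64*r*y^2 + 420*r*y - 336*y^2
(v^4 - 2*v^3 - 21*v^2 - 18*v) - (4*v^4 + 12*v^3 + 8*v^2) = -3*v^4 - 14*v^3 - 29*v^2 - 18*v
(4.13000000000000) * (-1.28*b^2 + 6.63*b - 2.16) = -5.2864*b^2 + 27.3819*b - 8.9208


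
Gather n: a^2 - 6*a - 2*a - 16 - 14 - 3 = a^2 - 8*a - 33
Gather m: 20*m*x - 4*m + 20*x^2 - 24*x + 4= m*(20*x - 4) + 20*x^2 - 24*x + 4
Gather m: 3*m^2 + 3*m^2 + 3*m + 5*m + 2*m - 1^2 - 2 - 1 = 6*m^2 + 10*m - 4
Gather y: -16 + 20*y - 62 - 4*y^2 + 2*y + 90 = -4*y^2 + 22*y + 12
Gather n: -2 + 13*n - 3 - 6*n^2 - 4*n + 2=-6*n^2 + 9*n - 3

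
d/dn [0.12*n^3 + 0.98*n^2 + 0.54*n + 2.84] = 0.36*n^2 + 1.96*n + 0.54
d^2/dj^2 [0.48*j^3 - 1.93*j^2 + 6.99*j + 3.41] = 2.88*j - 3.86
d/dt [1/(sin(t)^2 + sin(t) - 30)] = -(2*sin(t) + 1)*cos(t)/(sin(t)^2 + sin(t) - 30)^2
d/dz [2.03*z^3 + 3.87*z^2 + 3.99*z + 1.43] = 6.09*z^2 + 7.74*z + 3.99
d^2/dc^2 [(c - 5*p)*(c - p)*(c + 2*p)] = 6*c - 8*p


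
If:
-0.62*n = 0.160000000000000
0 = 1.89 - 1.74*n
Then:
No Solution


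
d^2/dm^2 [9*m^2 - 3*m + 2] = 18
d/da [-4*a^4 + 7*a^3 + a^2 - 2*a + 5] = -16*a^3 + 21*a^2 + 2*a - 2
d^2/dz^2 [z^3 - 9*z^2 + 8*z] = 6*z - 18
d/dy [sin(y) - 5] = cos(y)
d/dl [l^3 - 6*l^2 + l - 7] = 3*l^2 - 12*l + 1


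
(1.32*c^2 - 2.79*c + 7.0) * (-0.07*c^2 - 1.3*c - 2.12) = -0.0924*c^4 - 1.5207*c^3 + 0.3386*c^2 - 3.1852*c - 14.84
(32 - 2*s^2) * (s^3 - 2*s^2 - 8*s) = -2*s^5 + 4*s^4 + 48*s^3 - 64*s^2 - 256*s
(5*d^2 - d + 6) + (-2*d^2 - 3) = 3*d^2 - d + 3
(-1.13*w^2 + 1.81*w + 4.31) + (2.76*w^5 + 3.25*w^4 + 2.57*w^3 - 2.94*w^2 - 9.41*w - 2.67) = 2.76*w^5 + 3.25*w^4 + 2.57*w^3 - 4.07*w^2 - 7.6*w + 1.64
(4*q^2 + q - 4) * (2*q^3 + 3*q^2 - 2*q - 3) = 8*q^5 + 14*q^4 - 13*q^3 - 26*q^2 + 5*q + 12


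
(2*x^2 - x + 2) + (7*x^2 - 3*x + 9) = 9*x^2 - 4*x + 11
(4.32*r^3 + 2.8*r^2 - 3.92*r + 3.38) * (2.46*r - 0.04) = 10.6272*r^4 + 6.7152*r^3 - 9.7552*r^2 + 8.4716*r - 0.1352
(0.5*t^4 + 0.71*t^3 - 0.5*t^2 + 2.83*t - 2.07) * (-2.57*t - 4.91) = -1.285*t^5 - 4.2797*t^4 - 2.2011*t^3 - 4.8181*t^2 - 8.5754*t + 10.1637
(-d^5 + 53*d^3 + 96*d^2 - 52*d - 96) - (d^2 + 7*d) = -d^5 + 53*d^3 + 95*d^2 - 59*d - 96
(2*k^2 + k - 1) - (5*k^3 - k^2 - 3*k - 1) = -5*k^3 + 3*k^2 + 4*k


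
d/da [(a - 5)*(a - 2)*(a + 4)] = 3*a^2 - 6*a - 18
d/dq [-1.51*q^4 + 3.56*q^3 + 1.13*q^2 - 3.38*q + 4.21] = -6.04*q^3 + 10.68*q^2 + 2.26*q - 3.38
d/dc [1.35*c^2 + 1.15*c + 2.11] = 2.7*c + 1.15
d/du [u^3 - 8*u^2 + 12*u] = 3*u^2 - 16*u + 12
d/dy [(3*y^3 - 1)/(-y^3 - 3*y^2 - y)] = (-9*y^3*(y^2 + 3*y + 1) + (3*y^3 - 1)*(3*y^2 + 6*y + 1))/(y^2*(y^2 + 3*y + 1)^2)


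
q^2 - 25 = (q - 5)*(q + 5)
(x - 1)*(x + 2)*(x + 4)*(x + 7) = x^4 + 12*x^3 + 37*x^2 + 6*x - 56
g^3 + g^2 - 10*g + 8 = (g - 2)*(g - 1)*(g + 4)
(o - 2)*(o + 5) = o^2 + 3*o - 10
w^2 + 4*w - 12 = (w - 2)*(w + 6)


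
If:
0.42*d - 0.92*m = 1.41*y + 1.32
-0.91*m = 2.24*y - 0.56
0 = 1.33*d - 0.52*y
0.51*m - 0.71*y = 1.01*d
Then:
No Solution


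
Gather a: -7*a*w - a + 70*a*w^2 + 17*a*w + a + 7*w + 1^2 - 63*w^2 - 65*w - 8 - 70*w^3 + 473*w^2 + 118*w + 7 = a*(70*w^2 + 10*w) - 70*w^3 + 410*w^2 + 60*w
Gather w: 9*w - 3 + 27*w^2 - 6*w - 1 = 27*w^2 + 3*w - 4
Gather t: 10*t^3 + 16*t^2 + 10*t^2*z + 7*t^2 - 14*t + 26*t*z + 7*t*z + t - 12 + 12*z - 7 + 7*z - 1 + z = 10*t^3 + t^2*(10*z + 23) + t*(33*z - 13) + 20*z - 20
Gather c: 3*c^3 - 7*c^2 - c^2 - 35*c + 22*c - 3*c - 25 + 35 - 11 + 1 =3*c^3 - 8*c^2 - 16*c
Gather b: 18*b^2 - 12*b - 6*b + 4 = 18*b^2 - 18*b + 4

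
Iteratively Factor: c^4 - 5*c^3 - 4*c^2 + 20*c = (c - 5)*(c^3 - 4*c) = (c - 5)*(c + 2)*(c^2 - 2*c) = c*(c - 5)*(c + 2)*(c - 2)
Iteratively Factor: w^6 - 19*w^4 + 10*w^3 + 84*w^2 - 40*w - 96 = (w - 2)*(w^5 + 2*w^4 - 15*w^3 - 20*w^2 + 44*w + 48) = (w - 2)*(w + 4)*(w^4 - 2*w^3 - 7*w^2 + 8*w + 12) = (w - 2)*(w + 2)*(w + 4)*(w^3 - 4*w^2 + w + 6) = (w - 3)*(w - 2)*(w + 2)*(w + 4)*(w^2 - w - 2) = (w - 3)*(w - 2)*(w + 1)*(w + 2)*(w + 4)*(w - 2)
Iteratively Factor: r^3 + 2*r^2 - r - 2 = (r + 2)*(r^2 - 1) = (r - 1)*(r + 2)*(r + 1)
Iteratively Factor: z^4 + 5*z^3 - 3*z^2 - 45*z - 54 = (z - 3)*(z^3 + 8*z^2 + 21*z + 18) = (z - 3)*(z + 3)*(z^2 + 5*z + 6) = (z - 3)*(z + 2)*(z + 3)*(z + 3)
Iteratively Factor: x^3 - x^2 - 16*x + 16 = (x - 1)*(x^2 - 16) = (x - 1)*(x + 4)*(x - 4)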